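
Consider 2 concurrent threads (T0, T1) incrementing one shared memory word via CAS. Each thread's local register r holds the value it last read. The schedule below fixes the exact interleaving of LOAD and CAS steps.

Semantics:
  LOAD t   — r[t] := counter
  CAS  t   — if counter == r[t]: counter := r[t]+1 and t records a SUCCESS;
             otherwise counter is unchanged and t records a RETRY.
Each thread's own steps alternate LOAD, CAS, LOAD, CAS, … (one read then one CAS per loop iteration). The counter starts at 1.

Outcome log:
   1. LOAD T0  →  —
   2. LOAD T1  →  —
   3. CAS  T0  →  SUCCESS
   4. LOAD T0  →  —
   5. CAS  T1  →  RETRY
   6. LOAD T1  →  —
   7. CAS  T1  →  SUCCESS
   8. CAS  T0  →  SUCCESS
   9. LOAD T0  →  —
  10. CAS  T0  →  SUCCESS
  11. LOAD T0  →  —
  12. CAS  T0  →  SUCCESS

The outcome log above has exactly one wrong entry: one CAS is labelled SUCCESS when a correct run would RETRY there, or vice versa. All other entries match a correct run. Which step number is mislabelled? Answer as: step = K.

Re-executing:
   1) LOAD T0:  M=1  r_T0=1
   2) LOAD T1:  M=1  r_T1=1
   3) CAS  T0:  M=2  r_T0=1 ✓
   4) LOAD T0:  M=2  r_T0=2
   5) CAS  T1:  M=2  r_T1=1 ✗
   6) LOAD T1:  M=2  r_T1=2
   7) CAS  T1:  M=3  r_T1=2 ✓
   8) CAS  T0:  M=3  r_T0=2 ✗
   9) LOAD T0:  M=3  r_T0=3
  10) CAS  T0:  M=4  r_T0=3 ✓
  11) LOAD T0:  M=4  r_T0=4
  12) CAS  T0:  M=5  r_T0=4 ✓
Mismatch at 8.

step = 8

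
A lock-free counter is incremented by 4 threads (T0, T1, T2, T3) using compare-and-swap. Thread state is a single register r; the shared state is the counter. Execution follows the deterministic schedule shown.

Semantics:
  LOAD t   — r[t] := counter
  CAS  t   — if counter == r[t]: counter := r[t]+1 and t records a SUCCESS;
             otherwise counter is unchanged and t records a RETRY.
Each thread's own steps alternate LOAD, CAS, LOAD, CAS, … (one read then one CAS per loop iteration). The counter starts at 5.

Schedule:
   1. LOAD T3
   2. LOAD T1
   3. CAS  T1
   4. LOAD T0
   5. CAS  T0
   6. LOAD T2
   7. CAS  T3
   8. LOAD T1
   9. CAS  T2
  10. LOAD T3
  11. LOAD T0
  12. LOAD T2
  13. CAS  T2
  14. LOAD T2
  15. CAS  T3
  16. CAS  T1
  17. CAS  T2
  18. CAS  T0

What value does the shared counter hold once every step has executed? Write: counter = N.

step 1: T3 LOAD ⇒ load; ctr=5 reg=5
step 2: T1 LOAD ⇒ load; ctr=5 reg=5
step 3: T1 CAS ⇒ ok; ctr=6 reg=5
step 4: T0 LOAD ⇒ load; ctr=6 reg=6
step 5: T0 CAS ⇒ ok; ctr=7 reg=6
step 6: T2 LOAD ⇒ load; ctr=7 reg=7
step 7: T3 CAS ⇒ retry; ctr=7 reg=5
step 8: T1 LOAD ⇒ load; ctr=7 reg=7
step 9: T2 CAS ⇒ ok; ctr=8 reg=7
step 10: T3 LOAD ⇒ load; ctr=8 reg=8
step 11: T0 LOAD ⇒ load; ctr=8 reg=8
step 12: T2 LOAD ⇒ load; ctr=8 reg=8
step 13: T2 CAS ⇒ ok; ctr=9 reg=8
step 14: T2 LOAD ⇒ load; ctr=9 reg=9
step 15: T3 CAS ⇒ retry; ctr=9 reg=8
step 16: T1 CAS ⇒ retry; ctr=9 reg=7
step 17: T2 CAS ⇒ ok; ctr=10 reg=9
step 18: T0 CAS ⇒ retry; ctr=10 reg=8

counter = 10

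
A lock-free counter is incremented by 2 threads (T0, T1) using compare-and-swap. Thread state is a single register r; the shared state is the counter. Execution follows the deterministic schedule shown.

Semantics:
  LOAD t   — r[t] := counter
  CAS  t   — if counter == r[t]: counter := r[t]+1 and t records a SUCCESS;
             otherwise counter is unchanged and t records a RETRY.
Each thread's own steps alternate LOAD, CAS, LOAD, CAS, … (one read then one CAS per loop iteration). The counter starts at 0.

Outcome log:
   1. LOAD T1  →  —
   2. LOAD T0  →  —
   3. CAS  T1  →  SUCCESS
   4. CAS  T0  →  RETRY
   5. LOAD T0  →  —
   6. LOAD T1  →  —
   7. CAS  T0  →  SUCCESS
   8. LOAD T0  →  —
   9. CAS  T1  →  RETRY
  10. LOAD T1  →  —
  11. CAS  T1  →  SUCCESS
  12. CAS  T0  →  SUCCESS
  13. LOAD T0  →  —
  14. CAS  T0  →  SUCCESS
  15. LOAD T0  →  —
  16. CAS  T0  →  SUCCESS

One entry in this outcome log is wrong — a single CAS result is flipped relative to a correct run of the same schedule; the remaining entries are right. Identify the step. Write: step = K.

Re-executing:
T1 LOAD — after: cnt=0, r=0 — load
T0 LOAD — after: cnt=0, r=0 — load
T1 CAS — after: cnt=1, r=0 — ok
T0 CAS — after: cnt=1, r=0 — retry
T0 LOAD — after: cnt=1, r=1 — load
T1 LOAD — after: cnt=1, r=1 — load
T0 CAS — after: cnt=2, r=1 — ok
T0 LOAD — after: cnt=2, r=2 — load
T1 CAS — after: cnt=2, r=1 — retry
T1 LOAD — after: cnt=2, r=2 — load
T1 CAS — after: cnt=3, r=2 — ok
T0 CAS — after: cnt=3, r=2 — retry
T0 LOAD — after: cnt=3, r=3 — load
T0 CAS — after: cnt=4, r=3 — ok
T0 LOAD — after: cnt=4, r=4 — load
T0 CAS — after: cnt=5, r=4 — ok
Log disagrees first at step 12.

step = 12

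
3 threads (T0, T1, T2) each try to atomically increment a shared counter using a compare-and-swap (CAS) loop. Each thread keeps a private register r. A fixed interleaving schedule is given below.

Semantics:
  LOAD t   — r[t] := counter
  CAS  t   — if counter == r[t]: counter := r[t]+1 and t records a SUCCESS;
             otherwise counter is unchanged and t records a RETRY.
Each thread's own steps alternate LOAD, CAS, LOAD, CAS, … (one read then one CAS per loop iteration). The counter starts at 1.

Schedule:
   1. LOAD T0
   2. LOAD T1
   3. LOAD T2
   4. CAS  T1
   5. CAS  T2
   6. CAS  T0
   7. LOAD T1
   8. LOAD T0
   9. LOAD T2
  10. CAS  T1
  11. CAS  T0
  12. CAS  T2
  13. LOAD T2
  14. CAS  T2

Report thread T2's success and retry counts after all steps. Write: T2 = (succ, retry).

#1 T0 reads 1
#2 T1 reads 1
#3 T2 reads 1
#4 T1 CAS(1→2) writes; counter now 2
#5 T2 CAS(1→2) fails; counter now 2
#6 T0 CAS(1→2) fails; counter now 2
#7 T1 reads 2
#8 T0 reads 2
#9 T2 reads 2
#10 T1 CAS(2→3) writes; counter now 3
#11 T0 CAS(2→3) fails; counter now 3
#12 T2 CAS(2→3) fails; counter now 3
#13 T2 reads 3
#14 T2 CAS(3→4) writes; counter now 4

T2 = (1, 2)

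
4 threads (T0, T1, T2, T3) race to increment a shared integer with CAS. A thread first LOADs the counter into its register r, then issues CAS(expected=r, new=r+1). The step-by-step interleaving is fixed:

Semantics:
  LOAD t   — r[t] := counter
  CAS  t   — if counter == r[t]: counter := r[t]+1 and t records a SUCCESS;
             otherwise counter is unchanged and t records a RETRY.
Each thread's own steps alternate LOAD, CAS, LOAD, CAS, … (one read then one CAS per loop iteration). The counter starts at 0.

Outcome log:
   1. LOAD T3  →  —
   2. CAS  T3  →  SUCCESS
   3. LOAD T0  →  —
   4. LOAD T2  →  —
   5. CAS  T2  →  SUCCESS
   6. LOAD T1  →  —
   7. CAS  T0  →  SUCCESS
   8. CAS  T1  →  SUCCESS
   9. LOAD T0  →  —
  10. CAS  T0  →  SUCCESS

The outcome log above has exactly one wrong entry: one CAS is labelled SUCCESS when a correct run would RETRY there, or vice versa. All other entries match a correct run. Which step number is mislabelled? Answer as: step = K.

step = 7

Re-executing:
   1) LOAD T3:  M=0  r_T3=0
   2) CAS  T3:  M=1  r_T3=0 ✓
   3) LOAD T0:  M=1  r_T0=1
   4) LOAD T2:  M=1  r_T2=1
   5) CAS  T2:  M=2  r_T2=1 ✓
   6) LOAD T1:  M=2  r_T1=2
   7) CAS  T0:  M=2  r_T0=1 ✗
   8) CAS  T1:  M=3  r_T1=2 ✓
   9) LOAD T0:  M=3  r_T0=3
  10) CAS  T0:  M=4  r_T0=3 ✓
Flip is step 7.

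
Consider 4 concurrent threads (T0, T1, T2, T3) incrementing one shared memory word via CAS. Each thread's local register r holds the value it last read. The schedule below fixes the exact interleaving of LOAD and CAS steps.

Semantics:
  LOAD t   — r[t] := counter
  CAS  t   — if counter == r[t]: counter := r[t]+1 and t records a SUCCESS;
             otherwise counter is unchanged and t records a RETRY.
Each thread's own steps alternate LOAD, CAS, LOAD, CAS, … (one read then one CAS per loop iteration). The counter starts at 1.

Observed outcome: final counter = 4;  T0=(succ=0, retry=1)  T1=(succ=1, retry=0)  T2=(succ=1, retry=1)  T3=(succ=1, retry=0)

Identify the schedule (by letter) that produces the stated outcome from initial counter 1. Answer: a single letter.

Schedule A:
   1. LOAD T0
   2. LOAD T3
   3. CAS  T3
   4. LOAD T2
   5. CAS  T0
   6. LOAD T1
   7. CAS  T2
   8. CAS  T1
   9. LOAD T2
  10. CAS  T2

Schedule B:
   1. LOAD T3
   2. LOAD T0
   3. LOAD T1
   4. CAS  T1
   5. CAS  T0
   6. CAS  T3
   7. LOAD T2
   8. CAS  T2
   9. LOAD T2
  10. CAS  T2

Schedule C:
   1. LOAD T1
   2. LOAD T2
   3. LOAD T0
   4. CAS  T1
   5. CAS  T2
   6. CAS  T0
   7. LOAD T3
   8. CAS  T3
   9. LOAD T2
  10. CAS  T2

C

Simulating candidate C:
step 1: T1 LOAD ⇒ load; ctr=1 reg=1
step 2: T2 LOAD ⇒ load; ctr=1 reg=1
step 3: T0 LOAD ⇒ load; ctr=1 reg=1
step 4: T1 CAS ⇒ ok; ctr=2 reg=1
step 5: T2 CAS ⇒ retry; ctr=2 reg=1
step 6: T0 CAS ⇒ retry; ctr=2 reg=1
step 7: T3 LOAD ⇒ load; ctr=2 reg=2
step 8: T3 CAS ⇒ ok; ctr=3 reg=2
step 9: T2 LOAD ⇒ load; ctr=3 reg=3
step 10: T2 CAS ⇒ ok; ctr=4 reg=3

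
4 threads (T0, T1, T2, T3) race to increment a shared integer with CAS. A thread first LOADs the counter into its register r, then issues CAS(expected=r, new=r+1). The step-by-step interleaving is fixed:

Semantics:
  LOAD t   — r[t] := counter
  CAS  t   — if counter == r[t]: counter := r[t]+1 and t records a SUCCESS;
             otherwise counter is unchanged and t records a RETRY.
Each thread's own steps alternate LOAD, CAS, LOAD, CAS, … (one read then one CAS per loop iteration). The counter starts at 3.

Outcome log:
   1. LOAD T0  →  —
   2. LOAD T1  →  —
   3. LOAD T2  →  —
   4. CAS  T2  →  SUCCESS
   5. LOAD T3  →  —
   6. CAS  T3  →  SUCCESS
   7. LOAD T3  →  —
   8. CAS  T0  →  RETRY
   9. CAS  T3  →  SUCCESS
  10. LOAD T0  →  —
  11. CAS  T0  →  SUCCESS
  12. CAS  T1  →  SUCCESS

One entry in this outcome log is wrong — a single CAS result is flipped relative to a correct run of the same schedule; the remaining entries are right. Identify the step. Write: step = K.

step = 12

Re-executing:
T0 LOAD — after: cnt=3, r=3 — load
T1 LOAD — after: cnt=3, r=3 — load
T2 LOAD — after: cnt=3, r=3 — load
T2 CAS — after: cnt=4, r=3 — ok
T3 LOAD — after: cnt=4, r=4 — load
T3 CAS — after: cnt=5, r=4 — ok
T3 LOAD — after: cnt=5, r=5 — load
T0 CAS — after: cnt=5, r=3 — retry
T3 CAS — after: cnt=6, r=5 — ok
T0 LOAD — after: cnt=6, r=6 — load
T0 CAS — after: cnt=7, r=6 — ok
T1 CAS — after: cnt=7, r=3 — retry
Mismatch at 12.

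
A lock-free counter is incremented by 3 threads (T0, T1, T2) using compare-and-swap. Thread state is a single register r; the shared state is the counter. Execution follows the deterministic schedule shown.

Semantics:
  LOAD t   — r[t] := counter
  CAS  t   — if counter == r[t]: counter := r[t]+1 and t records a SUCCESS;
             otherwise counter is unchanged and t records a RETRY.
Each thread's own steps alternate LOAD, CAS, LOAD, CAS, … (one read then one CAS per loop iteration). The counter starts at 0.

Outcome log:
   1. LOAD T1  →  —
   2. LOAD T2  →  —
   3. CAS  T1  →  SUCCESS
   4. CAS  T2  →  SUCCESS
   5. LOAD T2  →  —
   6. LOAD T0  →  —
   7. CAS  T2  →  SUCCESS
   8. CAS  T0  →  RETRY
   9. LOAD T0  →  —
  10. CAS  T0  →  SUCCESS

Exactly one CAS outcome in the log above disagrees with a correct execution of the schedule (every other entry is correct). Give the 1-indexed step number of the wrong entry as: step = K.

Correct run:
step 1: T1 LOAD ⇒ load; ctr=0 reg=0
step 2: T2 LOAD ⇒ load; ctr=0 reg=0
step 3: T1 CAS ⇒ ok; ctr=1 reg=0
step 4: T2 CAS ⇒ retry; ctr=1 reg=0
step 5: T2 LOAD ⇒ load; ctr=1 reg=1
step 6: T0 LOAD ⇒ load; ctr=1 reg=1
step 7: T2 CAS ⇒ ok; ctr=2 reg=1
step 8: T0 CAS ⇒ retry; ctr=2 reg=1
step 9: T0 LOAD ⇒ load; ctr=2 reg=2
step 10: T0 CAS ⇒ ok; ctr=3 reg=2
Log disagrees first at step 4.

step = 4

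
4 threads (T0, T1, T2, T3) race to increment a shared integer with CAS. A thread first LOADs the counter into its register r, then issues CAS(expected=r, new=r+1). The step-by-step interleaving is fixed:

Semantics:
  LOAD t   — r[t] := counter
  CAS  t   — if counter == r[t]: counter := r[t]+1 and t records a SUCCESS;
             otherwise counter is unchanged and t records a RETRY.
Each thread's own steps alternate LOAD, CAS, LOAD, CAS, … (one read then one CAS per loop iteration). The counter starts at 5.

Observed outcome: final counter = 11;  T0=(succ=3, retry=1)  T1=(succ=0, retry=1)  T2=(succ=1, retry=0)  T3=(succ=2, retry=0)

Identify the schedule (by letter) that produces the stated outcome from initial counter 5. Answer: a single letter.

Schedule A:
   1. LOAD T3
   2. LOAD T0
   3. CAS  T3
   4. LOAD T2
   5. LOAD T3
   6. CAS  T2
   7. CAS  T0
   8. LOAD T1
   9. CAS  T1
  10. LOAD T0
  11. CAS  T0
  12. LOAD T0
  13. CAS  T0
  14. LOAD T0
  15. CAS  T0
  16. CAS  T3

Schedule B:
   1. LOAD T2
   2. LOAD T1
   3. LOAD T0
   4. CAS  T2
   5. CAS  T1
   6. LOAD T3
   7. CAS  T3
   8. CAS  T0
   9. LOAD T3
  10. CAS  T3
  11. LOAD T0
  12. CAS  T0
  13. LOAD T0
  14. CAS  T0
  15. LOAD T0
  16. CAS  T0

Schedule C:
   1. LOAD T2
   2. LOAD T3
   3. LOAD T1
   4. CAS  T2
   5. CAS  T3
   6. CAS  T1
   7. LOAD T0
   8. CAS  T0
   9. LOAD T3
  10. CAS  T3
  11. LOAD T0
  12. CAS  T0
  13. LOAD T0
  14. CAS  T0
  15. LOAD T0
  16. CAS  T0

Tracing schedule B:
[1] T2.load  rd  (counter 5, T2.r 5)
[2] T1.load  rd  (counter 5, T1.r 5)
[3] T0.load  rd  (counter 5, T0.r 5)
[4] T2.cas  hit  (counter 6, T2.r 5)
[5] T1.cas  miss  (counter 6, T1.r 5)
[6] T3.load  rd  (counter 6, T3.r 6)
[7] T3.cas  hit  (counter 7, T3.r 6)
[8] T0.cas  miss  (counter 7, T0.r 5)
[9] T3.load  rd  (counter 7, T3.r 7)
[10] T3.cas  hit  (counter 8, T3.r 7)
[11] T0.load  rd  (counter 8, T0.r 8)
[12] T0.cas  hit  (counter 9, T0.r 8)
[13] T0.load  rd  (counter 9, T0.r 9)
[14] T0.cas  hit  (counter 10, T0.r 9)
[15] T0.load  rd  (counter 10, T0.r 10)
[16] T0.cas  hit  (counter 11, T0.r 10)

B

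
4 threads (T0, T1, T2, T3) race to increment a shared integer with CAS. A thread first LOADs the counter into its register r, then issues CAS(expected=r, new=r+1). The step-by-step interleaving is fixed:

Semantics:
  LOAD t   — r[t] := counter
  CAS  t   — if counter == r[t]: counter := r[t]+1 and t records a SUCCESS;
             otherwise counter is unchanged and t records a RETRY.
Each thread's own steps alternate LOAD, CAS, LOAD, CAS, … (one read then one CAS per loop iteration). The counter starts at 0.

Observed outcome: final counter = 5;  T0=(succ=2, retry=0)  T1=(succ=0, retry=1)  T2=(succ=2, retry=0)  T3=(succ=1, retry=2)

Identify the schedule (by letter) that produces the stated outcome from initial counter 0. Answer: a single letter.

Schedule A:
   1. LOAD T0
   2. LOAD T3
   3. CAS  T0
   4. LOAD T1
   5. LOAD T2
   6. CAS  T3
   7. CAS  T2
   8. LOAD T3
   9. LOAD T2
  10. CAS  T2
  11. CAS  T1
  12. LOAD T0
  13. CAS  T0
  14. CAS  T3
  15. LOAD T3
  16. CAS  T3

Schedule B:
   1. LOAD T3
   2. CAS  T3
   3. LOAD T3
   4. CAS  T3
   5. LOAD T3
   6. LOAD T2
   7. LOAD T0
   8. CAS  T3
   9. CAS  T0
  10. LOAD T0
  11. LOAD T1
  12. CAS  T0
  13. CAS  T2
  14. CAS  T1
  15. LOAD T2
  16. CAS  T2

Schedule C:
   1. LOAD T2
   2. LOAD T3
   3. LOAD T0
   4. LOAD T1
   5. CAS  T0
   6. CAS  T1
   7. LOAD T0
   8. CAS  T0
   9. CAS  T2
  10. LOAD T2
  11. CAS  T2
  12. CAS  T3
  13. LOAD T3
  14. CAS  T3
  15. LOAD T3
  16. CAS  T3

Run A:
[1] T0.load  rd  (counter 0, T0.r 0)
[2] T3.load  rd  (counter 0, T3.r 0)
[3] T0.cas  hit  (counter 1, T0.r 0)
[4] T1.load  rd  (counter 1, T1.r 1)
[5] T2.load  rd  (counter 1, T2.r 1)
[6] T3.cas  miss  (counter 1, T3.r 0)
[7] T2.cas  hit  (counter 2, T2.r 1)
[8] T3.load  rd  (counter 2, T3.r 2)
[9] T2.load  rd  (counter 2, T2.r 2)
[10] T2.cas  hit  (counter 3, T2.r 2)
[11] T1.cas  miss  (counter 3, T1.r 1)
[12] T0.load  rd  (counter 3, T0.r 3)
[13] T0.cas  hit  (counter 4, T0.r 3)
[14] T3.cas  miss  (counter 4, T3.r 2)
[15] T3.load  rd  (counter 4, T3.r 4)
[16] T3.cas  hit  (counter 5, T3.r 4)

A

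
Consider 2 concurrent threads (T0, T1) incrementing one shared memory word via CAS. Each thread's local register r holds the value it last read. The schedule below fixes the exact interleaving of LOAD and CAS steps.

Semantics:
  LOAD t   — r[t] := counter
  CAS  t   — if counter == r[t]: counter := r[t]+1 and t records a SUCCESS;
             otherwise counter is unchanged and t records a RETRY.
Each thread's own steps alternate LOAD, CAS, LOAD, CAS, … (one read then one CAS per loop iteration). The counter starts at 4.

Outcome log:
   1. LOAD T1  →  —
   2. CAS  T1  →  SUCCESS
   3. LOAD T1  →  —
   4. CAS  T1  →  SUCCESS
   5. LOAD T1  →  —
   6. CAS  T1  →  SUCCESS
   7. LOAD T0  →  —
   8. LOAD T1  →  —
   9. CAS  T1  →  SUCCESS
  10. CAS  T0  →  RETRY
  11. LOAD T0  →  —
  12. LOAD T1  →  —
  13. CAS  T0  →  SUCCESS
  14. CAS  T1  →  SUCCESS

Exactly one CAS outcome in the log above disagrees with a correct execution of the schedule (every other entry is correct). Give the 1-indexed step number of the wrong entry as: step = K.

step = 14

Reference trace:
step 1: T1 LOAD ⇒ load; ctr=4 reg=4
step 2: T1 CAS ⇒ ok; ctr=5 reg=4
step 3: T1 LOAD ⇒ load; ctr=5 reg=5
step 4: T1 CAS ⇒ ok; ctr=6 reg=5
step 5: T1 LOAD ⇒ load; ctr=6 reg=6
step 6: T1 CAS ⇒ ok; ctr=7 reg=6
step 7: T0 LOAD ⇒ load; ctr=7 reg=7
step 8: T1 LOAD ⇒ load; ctr=7 reg=7
step 9: T1 CAS ⇒ ok; ctr=8 reg=7
step 10: T0 CAS ⇒ retry; ctr=8 reg=7
step 11: T0 LOAD ⇒ load; ctr=8 reg=8
step 12: T1 LOAD ⇒ load; ctr=8 reg=8
step 13: T0 CAS ⇒ ok; ctr=9 reg=8
step 14: T1 CAS ⇒ retry; ctr=9 reg=8
Flip is step 14.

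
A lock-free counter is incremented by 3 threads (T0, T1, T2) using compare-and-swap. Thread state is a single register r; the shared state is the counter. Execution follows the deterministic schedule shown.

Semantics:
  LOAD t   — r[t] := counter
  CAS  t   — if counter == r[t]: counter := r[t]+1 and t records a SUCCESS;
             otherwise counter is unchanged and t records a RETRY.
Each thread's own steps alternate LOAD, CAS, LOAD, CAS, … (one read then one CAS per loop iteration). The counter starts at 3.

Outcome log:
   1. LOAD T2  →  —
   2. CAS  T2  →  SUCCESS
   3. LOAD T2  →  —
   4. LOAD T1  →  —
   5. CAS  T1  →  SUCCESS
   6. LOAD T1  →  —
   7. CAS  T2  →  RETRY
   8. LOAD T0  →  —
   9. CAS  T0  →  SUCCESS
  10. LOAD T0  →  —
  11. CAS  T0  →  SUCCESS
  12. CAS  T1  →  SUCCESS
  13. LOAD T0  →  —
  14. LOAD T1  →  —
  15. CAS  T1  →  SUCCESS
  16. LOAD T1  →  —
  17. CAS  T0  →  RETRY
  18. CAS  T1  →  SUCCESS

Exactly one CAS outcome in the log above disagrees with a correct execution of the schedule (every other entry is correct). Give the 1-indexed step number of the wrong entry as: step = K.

Re-executing:
1. LOAD T2 → mem=3 r[T2]=3 [LOAD]
2. CAS T2 → mem=4 r[T2]=3 [OK]
3. LOAD T2 → mem=4 r[T2]=4 [LOAD]
4. LOAD T1 → mem=4 r[T1]=4 [LOAD]
5. CAS T1 → mem=5 r[T1]=4 [OK]
6. LOAD T1 → mem=5 r[T1]=5 [LOAD]
7. CAS T2 → mem=5 r[T2]=4 [RETRY]
8. LOAD T0 → mem=5 r[T0]=5 [LOAD]
9. CAS T0 → mem=6 r[T0]=5 [OK]
10. LOAD T0 → mem=6 r[T0]=6 [LOAD]
11. CAS T0 → mem=7 r[T0]=6 [OK]
12. CAS T1 → mem=7 r[T1]=5 [RETRY]
13. LOAD T0 → mem=7 r[T0]=7 [LOAD]
14. LOAD T1 → mem=7 r[T1]=7 [LOAD]
15. CAS T1 → mem=8 r[T1]=7 [OK]
16. LOAD T1 → mem=8 r[T1]=8 [LOAD]
17. CAS T0 → mem=8 r[T0]=7 [RETRY]
18. CAS T1 → mem=9 r[T1]=8 [OK]
Log disagrees first at step 12.

step = 12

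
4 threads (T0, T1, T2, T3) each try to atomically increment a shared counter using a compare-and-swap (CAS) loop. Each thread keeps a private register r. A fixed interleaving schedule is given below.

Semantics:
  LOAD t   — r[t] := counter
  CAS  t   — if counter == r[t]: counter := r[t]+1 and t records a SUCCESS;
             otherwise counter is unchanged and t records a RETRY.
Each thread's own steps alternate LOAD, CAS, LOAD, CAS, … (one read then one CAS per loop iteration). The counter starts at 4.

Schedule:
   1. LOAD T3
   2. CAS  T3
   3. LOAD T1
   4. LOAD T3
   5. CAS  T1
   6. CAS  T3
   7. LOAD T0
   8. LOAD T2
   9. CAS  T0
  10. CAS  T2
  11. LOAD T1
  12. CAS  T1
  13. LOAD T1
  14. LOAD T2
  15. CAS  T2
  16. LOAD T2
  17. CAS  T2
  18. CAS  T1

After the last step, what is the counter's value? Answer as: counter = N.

[1] T3.load  rd  (counter 4, T3.r 4)
[2] T3.cas  hit  (counter 5, T3.r 4)
[3] T1.load  rd  (counter 5, T1.r 5)
[4] T3.load  rd  (counter 5, T3.r 5)
[5] T1.cas  hit  (counter 6, T1.r 5)
[6] T3.cas  miss  (counter 6, T3.r 5)
[7] T0.load  rd  (counter 6, T0.r 6)
[8] T2.load  rd  (counter 6, T2.r 6)
[9] T0.cas  hit  (counter 7, T0.r 6)
[10] T2.cas  miss  (counter 7, T2.r 6)
[11] T1.load  rd  (counter 7, T1.r 7)
[12] T1.cas  hit  (counter 8, T1.r 7)
[13] T1.load  rd  (counter 8, T1.r 8)
[14] T2.load  rd  (counter 8, T2.r 8)
[15] T2.cas  hit  (counter 9, T2.r 8)
[16] T2.load  rd  (counter 9, T2.r 9)
[17] T2.cas  hit  (counter 10, T2.r 9)
[18] T1.cas  miss  (counter 10, T1.r 8)

counter = 10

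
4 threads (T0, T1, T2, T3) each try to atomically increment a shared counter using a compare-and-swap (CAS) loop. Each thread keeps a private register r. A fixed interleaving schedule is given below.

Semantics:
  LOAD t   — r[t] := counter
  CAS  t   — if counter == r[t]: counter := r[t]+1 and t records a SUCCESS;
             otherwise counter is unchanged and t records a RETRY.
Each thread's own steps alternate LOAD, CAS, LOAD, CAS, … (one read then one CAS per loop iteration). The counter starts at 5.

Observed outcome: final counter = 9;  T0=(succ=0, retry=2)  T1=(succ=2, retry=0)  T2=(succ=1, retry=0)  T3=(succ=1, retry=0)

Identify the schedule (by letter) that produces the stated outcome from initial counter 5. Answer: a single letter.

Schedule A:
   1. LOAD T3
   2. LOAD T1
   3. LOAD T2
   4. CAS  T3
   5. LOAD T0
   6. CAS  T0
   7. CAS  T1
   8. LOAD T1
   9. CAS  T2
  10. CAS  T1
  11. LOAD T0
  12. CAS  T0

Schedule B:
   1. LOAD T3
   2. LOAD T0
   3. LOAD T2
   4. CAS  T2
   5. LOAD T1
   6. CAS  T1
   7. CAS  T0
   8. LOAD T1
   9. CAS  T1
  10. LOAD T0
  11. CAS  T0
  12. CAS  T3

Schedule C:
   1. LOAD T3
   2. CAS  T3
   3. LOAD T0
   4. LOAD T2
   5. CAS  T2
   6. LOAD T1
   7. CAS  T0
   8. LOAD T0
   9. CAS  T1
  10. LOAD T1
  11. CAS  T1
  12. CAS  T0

C

Simulating candidate C:
T3 LOAD — after: cnt=5, r=5 — load
T3 CAS — after: cnt=6, r=5 — ok
T0 LOAD — after: cnt=6, r=6 — load
T2 LOAD — after: cnt=6, r=6 — load
T2 CAS — after: cnt=7, r=6 — ok
T1 LOAD — after: cnt=7, r=7 — load
T0 CAS — after: cnt=7, r=6 — retry
T0 LOAD — after: cnt=7, r=7 — load
T1 CAS — after: cnt=8, r=7 — ok
T1 LOAD — after: cnt=8, r=8 — load
T1 CAS — after: cnt=9, r=8 — ok
T0 CAS — after: cnt=9, r=7 — retry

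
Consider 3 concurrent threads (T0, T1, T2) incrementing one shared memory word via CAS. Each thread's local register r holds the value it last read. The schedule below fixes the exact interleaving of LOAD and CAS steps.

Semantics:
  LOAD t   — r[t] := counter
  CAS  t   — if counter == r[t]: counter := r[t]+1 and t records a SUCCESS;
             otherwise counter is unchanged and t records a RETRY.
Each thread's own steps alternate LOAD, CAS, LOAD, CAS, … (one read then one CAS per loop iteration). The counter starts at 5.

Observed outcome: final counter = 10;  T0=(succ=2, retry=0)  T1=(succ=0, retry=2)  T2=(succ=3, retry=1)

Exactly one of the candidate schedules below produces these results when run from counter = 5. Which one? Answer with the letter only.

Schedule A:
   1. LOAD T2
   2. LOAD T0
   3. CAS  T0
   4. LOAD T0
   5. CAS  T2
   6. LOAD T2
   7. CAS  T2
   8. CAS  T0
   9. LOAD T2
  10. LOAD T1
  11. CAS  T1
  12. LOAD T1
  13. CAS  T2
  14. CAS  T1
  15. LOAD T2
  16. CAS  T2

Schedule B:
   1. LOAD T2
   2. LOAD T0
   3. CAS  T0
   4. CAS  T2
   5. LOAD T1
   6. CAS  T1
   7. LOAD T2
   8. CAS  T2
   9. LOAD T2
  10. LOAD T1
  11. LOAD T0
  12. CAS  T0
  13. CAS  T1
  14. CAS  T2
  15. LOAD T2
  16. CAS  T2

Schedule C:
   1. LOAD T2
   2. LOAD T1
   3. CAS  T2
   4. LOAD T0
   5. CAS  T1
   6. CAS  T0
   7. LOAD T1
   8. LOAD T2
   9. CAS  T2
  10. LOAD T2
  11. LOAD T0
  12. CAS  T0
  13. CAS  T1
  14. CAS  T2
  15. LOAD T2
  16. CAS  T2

Tracing schedule C:
[1] T2.load  rd  (counter 5, T2.r 5)
[2] T1.load  rd  (counter 5, T1.r 5)
[3] T2.cas  hit  (counter 6, T2.r 5)
[4] T0.load  rd  (counter 6, T0.r 6)
[5] T1.cas  miss  (counter 6, T1.r 5)
[6] T0.cas  hit  (counter 7, T0.r 6)
[7] T1.load  rd  (counter 7, T1.r 7)
[8] T2.load  rd  (counter 7, T2.r 7)
[9] T2.cas  hit  (counter 8, T2.r 7)
[10] T2.load  rd  (counter 8, T2.r 8)
[11] T0.load  rd  (counter 8, T0.r 8)
[12] T0.cas  hit  (counter 9, T0.r 8)
[13] T1.cas  miss  (counter 9, T1.r 7)
[14] T2.cas  miss  (counter 9, T2.r 8)
[15] T2.load  rd  (counter 9, T2.r 9)
[16] T2.cas  hit  (counter 10, T2.r 9)

C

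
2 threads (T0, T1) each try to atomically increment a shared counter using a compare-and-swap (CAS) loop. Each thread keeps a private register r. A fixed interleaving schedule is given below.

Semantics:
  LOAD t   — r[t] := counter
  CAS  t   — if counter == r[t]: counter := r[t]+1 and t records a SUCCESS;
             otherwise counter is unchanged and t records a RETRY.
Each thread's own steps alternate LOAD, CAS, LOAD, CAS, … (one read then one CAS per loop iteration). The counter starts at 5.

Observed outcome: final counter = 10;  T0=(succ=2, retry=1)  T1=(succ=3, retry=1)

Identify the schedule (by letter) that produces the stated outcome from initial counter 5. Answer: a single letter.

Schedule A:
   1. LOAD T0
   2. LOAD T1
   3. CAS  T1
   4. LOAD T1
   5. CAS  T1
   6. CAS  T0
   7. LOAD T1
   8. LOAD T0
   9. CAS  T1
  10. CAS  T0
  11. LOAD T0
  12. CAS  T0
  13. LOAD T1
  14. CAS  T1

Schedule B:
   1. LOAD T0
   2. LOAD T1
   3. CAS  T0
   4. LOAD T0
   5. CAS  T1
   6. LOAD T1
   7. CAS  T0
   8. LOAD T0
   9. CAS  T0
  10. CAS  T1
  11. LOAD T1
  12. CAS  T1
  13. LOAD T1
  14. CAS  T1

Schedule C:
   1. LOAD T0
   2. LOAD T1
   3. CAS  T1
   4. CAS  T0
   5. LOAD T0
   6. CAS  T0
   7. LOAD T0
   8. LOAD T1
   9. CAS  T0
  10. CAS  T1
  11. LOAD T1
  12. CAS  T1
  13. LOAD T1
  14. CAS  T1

Simulating candidate C:
step 1: T0 LOAD ⇒ load; ctr=5 reg=5
step 2: T1 LOAD ⇒ load; ctr=5 reg=5
step 3: T1 CAS ⇒ ok; ctr=6 reg=5
step 4: T0 CAS ⇒ retry; ctr=6 reg=5
step 5: T0 LOAD ⇒ load; ctr=6 reg=6
step 6: T0 CAS ⇒ ok; ctr=7 reg=6
step 7: T0 LOAD ⇒ load; ctr=7 reg=7
step 8: T1 LOAD ⇒ load; ctr=7 reg=7
step 9: T0 CAS ⇒ ok; ctr=8 reg=7
step 10: T1 CAS ⇒ retry; ctr=8 reg=7
step 11: T1 LOAD ⇒ load; ctr=8 reg=8
step 12: T1 CAS ⇒ ok; ctr=9 reg=8
step 13: T1 LOAD ⇒ load; ctr=9 reg=9
step 14: T1 CAS ⇒ ok; ctr=10 reg=9

C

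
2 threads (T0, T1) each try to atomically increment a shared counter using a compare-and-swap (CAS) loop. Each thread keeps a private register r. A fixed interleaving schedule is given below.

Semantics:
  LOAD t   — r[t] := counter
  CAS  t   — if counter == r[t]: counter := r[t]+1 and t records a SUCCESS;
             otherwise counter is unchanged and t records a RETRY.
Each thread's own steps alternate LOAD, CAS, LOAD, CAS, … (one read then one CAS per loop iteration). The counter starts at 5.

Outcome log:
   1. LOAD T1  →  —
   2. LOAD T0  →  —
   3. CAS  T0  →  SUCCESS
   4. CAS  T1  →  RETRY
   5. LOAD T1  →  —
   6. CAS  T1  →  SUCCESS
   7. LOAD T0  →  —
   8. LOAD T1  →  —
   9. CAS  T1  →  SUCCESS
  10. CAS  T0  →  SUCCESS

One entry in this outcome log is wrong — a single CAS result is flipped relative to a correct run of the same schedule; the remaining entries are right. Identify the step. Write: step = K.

Reference trace:
step 1: T1 LOAD ⇒ load; ctr=5 reg=5
step 2: T0 LOAD ⇒ load; ctr=5 reg=5
step 3: T0 CAS ⇒ ok; ctr=6 reg=5
step 4: T1 CAS ⇒ retry; ctr=6 reg=5
step 5: T1 LOAD ⇒ load; ctr=6 reg=6
step 6: T1 CAS ⇒ ok; ctr=7 reg=6
step 7: T0 LOAD ⇒ load; ctr=7 reg=7
step 8: T1 LOAD ⇒ load; ctr=7 reg=7
step 9: T1 CAS ⇒ ok; ctr=8 reg=7
step 10: T0 CAS ⇒ retry; ctr=8 reg=7
Log disagrees first at step 10.

step = 10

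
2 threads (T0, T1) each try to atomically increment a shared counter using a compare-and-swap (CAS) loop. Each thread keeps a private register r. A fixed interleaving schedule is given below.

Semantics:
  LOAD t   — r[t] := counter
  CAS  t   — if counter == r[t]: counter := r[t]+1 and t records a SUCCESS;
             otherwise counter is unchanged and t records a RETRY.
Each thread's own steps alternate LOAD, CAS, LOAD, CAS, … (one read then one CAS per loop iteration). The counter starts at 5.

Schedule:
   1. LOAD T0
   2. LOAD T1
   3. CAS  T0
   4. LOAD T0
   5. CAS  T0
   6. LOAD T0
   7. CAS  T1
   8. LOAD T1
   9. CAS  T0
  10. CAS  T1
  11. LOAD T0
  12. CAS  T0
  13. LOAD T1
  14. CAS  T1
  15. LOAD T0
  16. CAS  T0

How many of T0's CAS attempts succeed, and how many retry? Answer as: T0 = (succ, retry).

[1] T0.load  rd  (counter 5, T0.r 5)
[2] T1.load  rd  (counter 5, T1.r 5)
[3] T0.cas  hit  (counter 6, T0.r 5)
[4] T0.load  rd  (counter 6, T0.r 6)
[5] T0.cas  hit  (counter 7, T0.r 6)
[6] T0.load  rd  (counter 7, T0.r 7)
[7] T1.cas  miss  (counter 7, T1.r 5)
[8] T1.load  rd  (counter 7, T1.r 7)
[9] T0.cas  hit  (counter 8, T0.r 7)
[10] T1.cas  miss  (counter 8, T1.r 7)
[11] T0.load  rd  (counter 8, T0.r 8)
[12] T0.cas  hit  (counter 9, T0.r 8)
[13] T1.load  rd  (counter 9, T1.r 9)
[14] T1.cas  hit  (counter 10, T1.r 9)
[15] T0.load  rd  (counter 10, T0.r 10)
[16] T0.cas  hit  (counter 11, T0.r 10)

T0 = (5, 0)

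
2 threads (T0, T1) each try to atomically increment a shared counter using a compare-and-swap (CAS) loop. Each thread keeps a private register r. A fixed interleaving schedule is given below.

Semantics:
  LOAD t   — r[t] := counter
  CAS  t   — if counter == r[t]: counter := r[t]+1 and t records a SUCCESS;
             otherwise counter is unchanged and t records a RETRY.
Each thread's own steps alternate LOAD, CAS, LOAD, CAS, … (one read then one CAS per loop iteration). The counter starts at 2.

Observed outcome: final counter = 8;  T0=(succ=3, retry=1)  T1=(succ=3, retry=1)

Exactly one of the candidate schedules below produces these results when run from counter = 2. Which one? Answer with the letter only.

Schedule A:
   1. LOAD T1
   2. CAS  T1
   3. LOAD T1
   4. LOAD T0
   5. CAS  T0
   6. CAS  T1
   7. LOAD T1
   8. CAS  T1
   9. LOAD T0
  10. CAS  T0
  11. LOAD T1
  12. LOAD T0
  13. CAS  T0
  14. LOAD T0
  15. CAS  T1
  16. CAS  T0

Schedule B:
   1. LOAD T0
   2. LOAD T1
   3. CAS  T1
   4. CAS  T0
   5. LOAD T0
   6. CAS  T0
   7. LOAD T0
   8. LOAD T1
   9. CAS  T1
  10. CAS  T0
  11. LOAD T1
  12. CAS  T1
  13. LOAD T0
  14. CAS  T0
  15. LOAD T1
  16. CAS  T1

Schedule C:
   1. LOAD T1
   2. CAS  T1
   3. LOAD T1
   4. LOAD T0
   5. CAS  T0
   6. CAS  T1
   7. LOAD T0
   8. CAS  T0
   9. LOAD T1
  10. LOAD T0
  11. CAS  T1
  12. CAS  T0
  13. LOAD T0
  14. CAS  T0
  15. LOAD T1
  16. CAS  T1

C

Simulating candidate C:
1. LOAD T1 → mem=2 r[T1]=2 [LOAD]
2. CAS T1 → mem=3 r[T1]=2 [OK]
3. LOAD T1 → mem=3 r[T1]=3 [LOAD]
4. LOAD T0 → mem=3 r[T0]=3 [LOAD]
5. CAS T0 → mem=4 r[T0]=3 [OK]
6. CAS T1 → mem=4 r[T1]=3 [RETRY]
7. LOAD T0 → mem=4 r[T0]=4 [LOAD]
8. CAS T0 → mem=5 r[T0]=4 [OK]
9. LOAD T1 → mem=5 r[T1]=5 [LOAD]
10. LOAD T0 → mem=5 r[T0]=5 [LOAD]
11. CAS T1 → mem=6 r[T1]=5 [OK]
12. CAS T0 → mem=6 r[T0]=5 [RETRY]
13. LOAD T0 → mem=6 r[T0]=6 [LOAD]
14. CAS T0 → mem=7 r[T0]=6 [OK]
15. LOAD T1 → mem=7 r[T1]=7 [LOAD]
16. CAS T1 → mem=8 r[T1]=7 [OK]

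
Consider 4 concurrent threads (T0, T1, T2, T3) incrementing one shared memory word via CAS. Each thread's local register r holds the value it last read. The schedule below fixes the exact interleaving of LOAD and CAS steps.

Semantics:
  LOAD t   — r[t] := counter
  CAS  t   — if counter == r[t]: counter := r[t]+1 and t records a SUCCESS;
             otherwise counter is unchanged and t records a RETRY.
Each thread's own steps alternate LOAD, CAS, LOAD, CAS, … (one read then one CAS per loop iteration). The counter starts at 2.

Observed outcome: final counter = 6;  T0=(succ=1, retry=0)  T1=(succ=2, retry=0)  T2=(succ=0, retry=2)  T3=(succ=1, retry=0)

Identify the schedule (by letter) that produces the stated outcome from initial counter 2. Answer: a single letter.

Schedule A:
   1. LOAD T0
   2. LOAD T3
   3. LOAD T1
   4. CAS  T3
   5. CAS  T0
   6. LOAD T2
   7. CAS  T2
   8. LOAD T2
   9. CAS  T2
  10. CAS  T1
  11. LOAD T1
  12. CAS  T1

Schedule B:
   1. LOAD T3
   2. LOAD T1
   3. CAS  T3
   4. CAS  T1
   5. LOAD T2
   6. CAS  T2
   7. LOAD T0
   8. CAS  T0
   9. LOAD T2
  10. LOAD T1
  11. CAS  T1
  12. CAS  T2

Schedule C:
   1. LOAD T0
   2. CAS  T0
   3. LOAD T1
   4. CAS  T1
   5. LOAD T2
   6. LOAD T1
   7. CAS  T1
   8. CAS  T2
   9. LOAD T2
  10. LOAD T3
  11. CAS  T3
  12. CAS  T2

Simulating candidate C:
1. LOAD T0 → mem=2 r[T0]=2 [LOAD]
2. CAS T0 → mem=3 r[T0]=2 [OK]
3. LOAD T1 → mem=3 r[T1]=3 [LOAD]
4. CAS T1 → mem=4 r[T1]=3 [OK]
5. LOAD T2 → mem=4 r[T2]=4 [LOAD]
6. LOAD T1 → mem=4 r[T1]=4 [LOAD]
7. CAS T1 → mem=5 r[T1]=4 [OK]
8. CAS T2 → mem=5 r[T2]=4 [RETRY]
9. LOAD T2 → mem=5 r[T2]=5 [LOAD]
10. LOAD T3 → mem=5 r[T3]=5 [LOAD]
11. CAS T3 → mem=6 r[T3]=5 [OK]
12. CAS T2 → mem=6 r[T2]=5 [RETRY]

C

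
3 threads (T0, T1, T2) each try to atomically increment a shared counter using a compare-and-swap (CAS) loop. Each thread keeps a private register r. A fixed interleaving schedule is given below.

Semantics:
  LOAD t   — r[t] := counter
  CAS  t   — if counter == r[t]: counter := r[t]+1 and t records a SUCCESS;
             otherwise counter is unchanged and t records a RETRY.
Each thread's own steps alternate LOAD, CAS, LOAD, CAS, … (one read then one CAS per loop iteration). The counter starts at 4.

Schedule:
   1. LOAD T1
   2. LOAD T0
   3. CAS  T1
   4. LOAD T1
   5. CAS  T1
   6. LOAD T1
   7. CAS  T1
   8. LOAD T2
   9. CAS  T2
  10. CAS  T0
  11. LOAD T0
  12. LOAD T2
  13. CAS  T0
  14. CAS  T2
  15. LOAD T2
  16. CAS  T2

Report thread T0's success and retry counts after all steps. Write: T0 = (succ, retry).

T0 = (1, 1)

T1 LOAD — after: cnt=4, r=4 — load
T0 LOAD — after: cnt=4, r=4 — load
T1 CAS — after: cnt=5, r=4 — ok
T1 LOAD — after: cnt=5, r=5 — load
T1 CAS — after: cnt=6, r=5 — ok
T1 LOAD — after: cnt=6, r=6 — load
T1 CAS — after: cnt=7, r=6 — ok
T2 LOAD — after: cnt=7, r=7 — load
T2 CAS — after: cnt=8, r=7 — ok
T0 CAS — after: cnt=8, r=4 — retry
T0 LOAD — after: cnt=8, r=8 — load
T2 LOAD — after: cnt=8, r=8 — load
T0 CAS — after: cnt=9, r=8 — ok
T2 CAS — after: cnt=9, r=8 — retry
T2 LOAD — after: cnt=9, r=9 — load
T2 CAS — after: cnt=10, r=9 — ok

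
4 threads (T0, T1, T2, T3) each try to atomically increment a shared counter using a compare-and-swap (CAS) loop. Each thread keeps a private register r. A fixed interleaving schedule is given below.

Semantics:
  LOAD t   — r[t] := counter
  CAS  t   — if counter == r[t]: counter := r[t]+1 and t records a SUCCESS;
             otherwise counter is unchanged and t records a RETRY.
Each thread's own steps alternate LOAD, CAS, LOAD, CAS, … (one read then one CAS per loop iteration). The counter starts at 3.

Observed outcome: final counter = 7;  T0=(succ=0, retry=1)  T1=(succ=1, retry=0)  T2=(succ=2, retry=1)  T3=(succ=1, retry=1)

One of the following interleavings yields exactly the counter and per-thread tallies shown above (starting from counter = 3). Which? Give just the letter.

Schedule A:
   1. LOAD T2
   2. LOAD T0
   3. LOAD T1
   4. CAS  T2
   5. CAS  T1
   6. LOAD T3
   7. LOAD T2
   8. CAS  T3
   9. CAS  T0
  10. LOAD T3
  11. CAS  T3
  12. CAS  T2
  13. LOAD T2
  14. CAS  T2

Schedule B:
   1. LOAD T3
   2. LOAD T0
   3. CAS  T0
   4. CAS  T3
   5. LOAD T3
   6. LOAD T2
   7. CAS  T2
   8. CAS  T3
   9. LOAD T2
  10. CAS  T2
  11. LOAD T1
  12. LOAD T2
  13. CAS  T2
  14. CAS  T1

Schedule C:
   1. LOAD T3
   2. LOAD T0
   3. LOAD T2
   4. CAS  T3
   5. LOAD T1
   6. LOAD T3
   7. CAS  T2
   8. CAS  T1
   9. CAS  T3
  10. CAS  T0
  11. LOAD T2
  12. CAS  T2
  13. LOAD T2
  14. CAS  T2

Simulating candidate C:
step 1: T3 LOAD ⇒ load; ctr=3 reg=3
step 2: T0 LOAD ⇒ load; ctr=3 reg=3
step 3: T2 LOAD ⇒ load; ctr=3 reg=3
step 4: T3 CAS ⇒ ok; ctr=4 reg=3
step 5: T1 LOAD ⇒ load; ctr=4 reg=4
step 6: T3 LOAD ⇒ load; ctr=4 reg=4
step 7: T2 CAS ⇒ retry; ctr=4 reg=3
step 8: T1 CAS ⇒ ok; ctr=5 reg=4
step 9: T3 CAS ⇒ retry; ctr=5 reg=4
step 10: T0 CAS ⇒ retry; ctr=5 reg=3
step 11: T2 LOAD ⇒ load; ctr=5 reg=5
step 12: T2 CAS ⇒ ok; ctr=6 reg=5
step 13: T2 LOAD ⇒ load; ctr=6 reg=6
step 14: T2 CAS ⇒ ok; ctr=7 reg=6

C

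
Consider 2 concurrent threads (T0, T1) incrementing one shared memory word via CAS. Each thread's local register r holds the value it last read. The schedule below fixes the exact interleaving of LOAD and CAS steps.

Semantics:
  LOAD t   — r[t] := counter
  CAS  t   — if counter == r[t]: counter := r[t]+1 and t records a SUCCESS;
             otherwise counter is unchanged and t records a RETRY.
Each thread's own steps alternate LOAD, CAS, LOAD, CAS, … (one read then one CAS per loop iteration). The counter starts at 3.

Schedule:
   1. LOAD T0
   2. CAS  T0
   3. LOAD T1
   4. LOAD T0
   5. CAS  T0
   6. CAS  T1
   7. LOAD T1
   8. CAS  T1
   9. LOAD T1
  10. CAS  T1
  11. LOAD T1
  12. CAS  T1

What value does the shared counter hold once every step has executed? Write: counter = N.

counter = 8

1. LOAD T0 → mem=3 r[T0]=3 [LOAD]
2. CAS T0 → mem=4 r[T0]=3 [OK]
3. LOAD T1 → mem=4 r[T1]=4 [LOAD]
4. LOAD T0 → mem=4 r[T0]=4 [LOAD]
5. CAS T0 → mem=5 r[T0]=4 [OK]
6. CAS T1 → mem=5 r[T1]=4 [RETRY]
7. LOAD T1 → mem=5 r[T1]=5 [LOAD]
8. CAS T1 → mem=6 r[T1]=5 [OK]
9. LOAD T1 → mem=6 r[T1]=6 [LOAD]
10. CAS T1 → mem=7 r[T1]=6 [OK]
11. LOAD T1 → mem=7 r[T1]=7 [LOAD]
12. CAS T1 → mem=8 r[T1]=7 [OK]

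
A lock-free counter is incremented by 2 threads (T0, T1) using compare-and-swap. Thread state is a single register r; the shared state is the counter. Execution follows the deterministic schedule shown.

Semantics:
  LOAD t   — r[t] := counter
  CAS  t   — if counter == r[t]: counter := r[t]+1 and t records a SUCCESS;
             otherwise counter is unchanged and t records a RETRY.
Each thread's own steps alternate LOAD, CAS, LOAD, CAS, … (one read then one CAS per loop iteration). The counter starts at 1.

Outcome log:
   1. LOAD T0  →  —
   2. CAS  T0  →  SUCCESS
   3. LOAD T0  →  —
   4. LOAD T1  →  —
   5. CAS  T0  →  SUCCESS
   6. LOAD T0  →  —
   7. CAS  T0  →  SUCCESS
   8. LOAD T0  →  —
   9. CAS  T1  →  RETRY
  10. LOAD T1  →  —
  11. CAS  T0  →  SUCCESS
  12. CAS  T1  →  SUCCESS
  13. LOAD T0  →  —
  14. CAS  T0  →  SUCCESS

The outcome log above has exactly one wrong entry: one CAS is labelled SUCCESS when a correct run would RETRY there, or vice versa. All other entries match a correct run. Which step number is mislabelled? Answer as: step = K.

Reference trace:
[1] T0.load  rd  (counter 1, T0.r 1)
[2] T0.cas  hit  (counter 2, T0.r 1)
[3] T0.load  rd  (counter 2, T0.r 2)
[4] T1.load  rd  (counter 2, T1.r 2)
[5] T0.cas  hit  (counter 3, T0.r 2)
[6] T0.load  rd  (counter 3, T0.r 3)
[7] T0.cas  hit  (counter 4, T0.r 3)
[8] T0.load  rd  (counter 4, T0.r 4)
[9] T1.cas  miss  (counter 4, T1.r 2)
[10] T1.load  rd  (counter 4, T1.r 4)
[11] T0.cas  hit  (counter 5, T0.r 4)
[12] T1.cas  miss  (counter 5, T1.r 4)
[13] T0.load  rd  (counter 5, T0.r 5)
[14] T0.cas  hit  (counter 6, T0.r 5)
Log disagrees first at step 12.

step = 12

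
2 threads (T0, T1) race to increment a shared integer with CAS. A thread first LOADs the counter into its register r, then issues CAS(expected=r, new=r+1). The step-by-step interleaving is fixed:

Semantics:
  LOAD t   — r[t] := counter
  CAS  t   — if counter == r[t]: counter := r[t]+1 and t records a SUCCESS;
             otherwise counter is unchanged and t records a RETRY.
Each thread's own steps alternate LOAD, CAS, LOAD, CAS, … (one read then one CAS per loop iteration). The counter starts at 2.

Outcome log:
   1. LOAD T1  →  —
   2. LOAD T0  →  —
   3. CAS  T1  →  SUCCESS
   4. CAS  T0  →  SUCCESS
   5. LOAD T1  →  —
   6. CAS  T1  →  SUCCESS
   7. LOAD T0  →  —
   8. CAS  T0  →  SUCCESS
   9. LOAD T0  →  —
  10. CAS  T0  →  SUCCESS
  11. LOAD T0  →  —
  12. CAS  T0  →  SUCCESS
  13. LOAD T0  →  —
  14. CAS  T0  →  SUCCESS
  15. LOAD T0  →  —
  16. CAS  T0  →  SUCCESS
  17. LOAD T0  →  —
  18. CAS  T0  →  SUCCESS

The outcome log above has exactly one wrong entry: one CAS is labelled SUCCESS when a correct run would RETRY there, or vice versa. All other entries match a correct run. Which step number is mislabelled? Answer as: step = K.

step = 4

Re-executing:
step 1: T1 LOAD ⇒ load; ctr=2 reg=2
step 2: T0 LOAD ⇒ load; ctr=2 reg=2
step 3: T1 CAS ⇒ ok; ctr=3 reg=2
step 4: T0 CAS ⇒ retry; ctr=3 reg=2
step 5: T1 LOAD ⇒ load; ctr=3 reg=3
step 6: T1 CAS ⇒ ok; ctr=4 reg=3
step 7: T0 LOAD ⇒ load; ctr=4 reg=4
step 8: T0 CAS ⇒ ok; ctr=5 reg=4
step 9: T0 LOAD ⇒ load; ctr=5 reg=5
step 10: T0 CAS ⇒ ok; ctr=6 reg=5
step 11: T0 LOAD ⇒ load; ctr=6 reg=6
step 12: T0 CAS ⇒ ok; ctr=7 reg=6
step 13: T0 LOAD ⇒ load; ctr=7 reg=7
step 14: T0 CAS ⇒ ok; ctr=8 reg=7
step 15: T0 LOAD ⇒ load; ctr=8 reg=8
step 16: T0 CAS ⇒ ok; ctr=9 reg=8
step 17: T0 LOAD ⇒ load; ctr=9 reg=9
step 18: T0 CAS ⇒ ok; ctr=10 reg=9
Flip is step 4.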